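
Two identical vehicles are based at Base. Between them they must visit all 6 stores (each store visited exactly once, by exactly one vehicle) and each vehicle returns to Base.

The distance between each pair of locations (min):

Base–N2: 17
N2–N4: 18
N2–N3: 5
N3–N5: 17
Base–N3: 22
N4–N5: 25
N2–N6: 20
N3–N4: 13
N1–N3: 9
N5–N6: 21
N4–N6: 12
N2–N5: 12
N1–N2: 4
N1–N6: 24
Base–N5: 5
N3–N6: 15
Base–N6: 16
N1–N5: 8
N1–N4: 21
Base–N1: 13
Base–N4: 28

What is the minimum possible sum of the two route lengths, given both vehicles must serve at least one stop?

Try each way of splitting the stops between the two vehicles (each non-empty) and, for each split, find the best tour for each vehicle:
  {N1} + {N2, N3, N4, N5, N6}: 26 + 63 = 89
  {N2} + {N1, N3, N4, N5, N6}: 34 + 63 = 97
  {N1, N2} + {N3, N4, N5, N6}: 34 + 63 = 97
  {N3} + {N1, N2, N4, N5, N6}: 44 + 63 = 107
  {N1, N3} + {N2, N4, N5, N6}: 44 + 63 = 107
  {N2, N3} + {N1, N4, N5, N6}: 44 + 62 = 106
  … (31 splits in total)
  {N5} + {N1, N2, N3, N4, N6}: 10 + 63 = 73  ← best
Best: vehicle 1 Base → N5 → Base = 10; vehicle 2 Base → N1 → N2 → N3 → N4 → N6 → Base = 63; combined 73.

Minimum combined distance: 73 min.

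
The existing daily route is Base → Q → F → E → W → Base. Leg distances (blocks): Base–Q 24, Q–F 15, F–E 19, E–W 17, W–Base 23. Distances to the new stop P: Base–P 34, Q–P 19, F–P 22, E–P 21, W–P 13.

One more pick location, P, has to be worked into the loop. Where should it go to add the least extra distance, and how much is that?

Insertion cost between consecutive stops i–j is d(i,P) + d(P,j) − d(i,j):
  between Base and Q: 34 + 19 − 24 = 29
  between Q and F: 19 + 22 − 15 = 26
  between F and E: 22 + 21 − 19 = 24
  between E and W: 21 + 13 − 17 = 17
  between W and Base: 13 + 34 − 23 = 24
Cheapest insertion is between E and W, adding 17.
New total = 98 + 17 = 115.

Adding 17 blocks by placing P on the E–W leg.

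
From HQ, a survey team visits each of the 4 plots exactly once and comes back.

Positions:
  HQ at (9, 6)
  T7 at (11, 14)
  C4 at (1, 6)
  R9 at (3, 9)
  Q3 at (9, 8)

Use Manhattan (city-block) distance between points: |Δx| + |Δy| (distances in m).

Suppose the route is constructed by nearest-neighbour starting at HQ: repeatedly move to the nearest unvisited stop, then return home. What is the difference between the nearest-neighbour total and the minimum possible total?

6 m longer than the optimal tour.

From HQ: Q3=2, C4=8, R9=9, T7=10 → choose Q3 (2).
From Q3: R9=7, T7=8, C4=10 → choose R9 (7).
From R9: C4=5, T7=13 → choose C4 (5).
From C4: T7=18 → choose T7 (18).
NN route HQ → Q3 → R9 → C4 → T7 → HQ costs 42.
Optimal: HQ → C4 → R9 → T7 → Q3 → HQ costs 36 (by enumerating all 12 distinct tours).
Excess = 42 − 36 = 6.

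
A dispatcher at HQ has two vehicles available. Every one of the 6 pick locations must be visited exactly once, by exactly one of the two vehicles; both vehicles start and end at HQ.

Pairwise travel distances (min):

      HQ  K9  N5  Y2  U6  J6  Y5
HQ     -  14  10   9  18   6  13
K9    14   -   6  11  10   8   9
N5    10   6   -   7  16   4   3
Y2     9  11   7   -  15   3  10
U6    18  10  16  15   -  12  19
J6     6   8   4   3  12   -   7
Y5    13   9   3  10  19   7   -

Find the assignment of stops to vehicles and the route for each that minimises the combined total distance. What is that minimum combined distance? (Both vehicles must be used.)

Check every non-empty split of the stops between the two vehicles; for each half take its own optimal tour:
  {K9} + {N5, Y2, U6, J6, Y5}: 28 + 56 = 84
  {N5} + {K9, Y2, U6, J6, Y5}: 20 + 56 = 76
  {K9, N5} + {Y2, U6, J6, Y5}: 30 + 56 = 86
  {Y2} + {K9, N5, U6, J6, Y5}: 18 + 50 = 68
  {K9, Y2} + {N5, U6, J6, Y5}: 34 + 50 = 84
  {N5, Y2} + {K9, U6, J6, Y5}: 26 + 50 = 76
  … (31 splits in total)
Best: vehicle 1 HQ → Y2 → HQ = 18; vehicle 2 HQ → N5 → Y5 → K9 → U6 → J6 → HQ = 50; combined 68.

Minimum combined distance: 68 min.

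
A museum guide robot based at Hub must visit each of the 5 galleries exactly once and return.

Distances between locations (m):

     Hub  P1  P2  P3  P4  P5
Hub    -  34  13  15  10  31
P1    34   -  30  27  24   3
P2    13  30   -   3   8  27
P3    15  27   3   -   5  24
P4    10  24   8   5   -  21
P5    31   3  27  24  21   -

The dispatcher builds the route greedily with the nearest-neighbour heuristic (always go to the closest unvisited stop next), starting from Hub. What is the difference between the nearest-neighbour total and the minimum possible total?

The nearest-neighbour route is 5 m longer than optimal.

Hub: P4=10, P2=13, P3=15, P5=31, P1=34 ⇒ P4
P4: P3=5, P2=8, P5=21, P1=24 ⇒ P3
P3: P2=3, P5=24, P1=27 ⇒ P2
P2: P5=27, P1=30 ⇒ P5
P5: P1=3 ⇒ P1
NN route Hub → P4 → P3 → P2 → P5 → P1 → Hub costs 82.
Optimal: Hub → P2 → P3 → P1 → P5 → P4 → Hub costs 77 (by enumerating all 60 distinct tours).
Excess = 82 − 77 = 5.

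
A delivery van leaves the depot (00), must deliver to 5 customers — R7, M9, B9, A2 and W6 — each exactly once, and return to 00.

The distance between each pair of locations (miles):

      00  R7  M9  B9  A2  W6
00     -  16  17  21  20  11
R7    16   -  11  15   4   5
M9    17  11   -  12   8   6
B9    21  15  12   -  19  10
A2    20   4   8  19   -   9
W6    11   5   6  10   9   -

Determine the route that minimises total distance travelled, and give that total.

With 5 stops there are 5!/2 = 60 distinct round trips (a route and its reverse cost the same).
00 → R7 → M9 → B9 → A2 → W6 → 00: 16+11+12+19+9+11 = 78
00 → R7 → M9 → B9 → W6 → A2 → 00: 16+11+12+10+9+20 = 78
00 → R7 → M9 → A2 → B9 → W6 → 00: 16+11+8+19+10+11 = 75
00 → R7 → M9 → A2 → W6 → B9 → 00: 16+11+8+9+10+21 = 75
00 → R7 → M9 → W6 → B9 → A2 → 00: 16+11+6+10+19+20 = 82
00 → R7 → M9 → W6 → A2 → B9 → 00: 16+11+6+9+19+21 = 82
00 → R7 → B9 → M9 → A2 → W6 → 00: 16+15+12+8+9+11 = 71
00 → R7 → B9 → M9 → W6 → A2 → 00: 16+15+12+6+9+20 = 78
00 → R7 → B9 → A2 → M9 → W6 → 00: 16+15+19+8+6+11 = 75
00 → R7 → B9 → A2 → W6 → M9 → 00: 16+15+19+9+6+17 = 82
00 → R7 → B9 → W6 → M9 → A2 → 00: 16+15+10+6+8+20 = 75
00 → R7 → B9 → W6 → A2 → M9 → 00: 16+15+10+9+8+17 = 75
00 → R7 → A2 → M9 → B9 → W6 → 00: 16+4+8+12+10+11 = 61
00 → R7 → A2 → M9 → W6 → B9 → 00: 16+4+8+6+10+21 = 65
… (46 more)
The minimum is 61.
One optimal route: 00 → R7 → A2 → M9 → B9 → W6 → 00 (or its reverse).

61 miles — the shortest possible round trip.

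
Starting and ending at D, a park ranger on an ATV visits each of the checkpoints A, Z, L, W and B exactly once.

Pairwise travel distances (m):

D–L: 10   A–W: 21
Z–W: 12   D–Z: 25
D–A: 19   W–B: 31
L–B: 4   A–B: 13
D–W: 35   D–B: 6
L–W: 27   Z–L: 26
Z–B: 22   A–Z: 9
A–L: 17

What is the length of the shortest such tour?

Minimum total distance: 77 m.

With 5 stops there are 5!/2 = 60 distinct round trips (a route and its reverse cost the same).
D - A - Z - L - W - B - D: 19+9+26+27+31+6 = 118
D - A - Z - L - B - W - D: 19+9+26+4+31+35 = 124
D - A - Z - W - L - B - D: 19+9+12+27+4+6 = 77
D - A - Z - W - B - L - D: 19+9+12+31+4+10 = 85
D - A - Z - B - L - W - D: 19+9+22+4+27+35 = 116
D - A - Z - B - W - L - D: 19+9+22+31+27+10 = 118
D - A - L - Z - W - B - D: 19+17+26+12+31+6 = 111
D - A - L - Z - B - W - D: 19+17+26+22+31+35 = 150
D - A - L - W - Z - B - D: 19+17+27+12+22+6 = 103
D - A - L - W - B - Z - D: 19+17+27+31+22+25 = 141
D - A - L - B - Z - W - D: 19+17+4+22+12+35 = 109
D - A - L - B - W - Z - D: 19+17+4+31+12+25 = 108
D - A - W - Z - L - B - D: 19+21+12+26+4+6 = 88
D - A - W - Z - B - L - D: 19+21+12+22+4+10 = 88
… (46 more)
The minimum is 77.
One optimal route: D → A → Z → W → L → B → D (or its reverse).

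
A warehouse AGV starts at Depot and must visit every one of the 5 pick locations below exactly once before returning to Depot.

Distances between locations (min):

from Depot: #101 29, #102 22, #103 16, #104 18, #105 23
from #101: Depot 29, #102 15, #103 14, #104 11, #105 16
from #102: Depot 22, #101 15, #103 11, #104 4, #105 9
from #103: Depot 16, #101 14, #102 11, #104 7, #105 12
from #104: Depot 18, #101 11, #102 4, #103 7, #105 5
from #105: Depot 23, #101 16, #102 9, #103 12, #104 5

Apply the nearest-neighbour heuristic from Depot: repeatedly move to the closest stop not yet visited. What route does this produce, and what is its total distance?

81 min along Depot → #103 → #104 → #102 → #105 → #101 → Depot.

At Depot the remaining stops are #103 16, #104 18, #102 22, #105 23, #101 29; go to #103.
At #103 the remaining stops are #104 7, #102 11, #105 12, #101 14; go to #104.
At #104 the remaining stops are #102 4, #105 5, #101 11; go to #102.
At #102 the remaining stops are #105 9, #101 15; go to #105.
At #105 the remaining stops are #101 16; go to #101.
Return #101→Depot: 29.
Total = 16 + 7 + 4 + 9 + 16 + 29 = 81.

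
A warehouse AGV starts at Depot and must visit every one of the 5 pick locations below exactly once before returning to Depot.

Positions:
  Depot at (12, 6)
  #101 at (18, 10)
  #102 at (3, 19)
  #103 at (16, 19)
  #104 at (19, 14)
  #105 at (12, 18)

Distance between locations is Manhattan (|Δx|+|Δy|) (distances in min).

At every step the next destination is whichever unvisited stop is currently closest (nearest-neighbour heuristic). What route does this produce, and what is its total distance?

At Depot the remaining stops are #101 10, #105 12, #104 15, #103 17, #102 22; go to #101.
At #101 the remaining stops are #104 5, #103 11, #105 14, #102 24; go to #104.
At #104 the remaining stops are #103 8, #105 11, #102 21; go to #103.
At #103 the remaining stops are #105 5, #102 13; go to #105.
At #105 the remaining stops are #102 10; go to #102.
Return #102→Depot: 22.
Total = 10 + 5 + 8 + 5 + 10 + 22 = 60.

Nearest-neighbour total = 60 min; route Depot → #101 → #104 → #103 → #105 → #102 → Depot.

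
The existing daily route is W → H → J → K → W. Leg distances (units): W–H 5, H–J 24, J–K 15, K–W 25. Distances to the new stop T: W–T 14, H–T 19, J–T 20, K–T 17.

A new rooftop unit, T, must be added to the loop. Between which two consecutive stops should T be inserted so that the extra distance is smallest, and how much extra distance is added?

Insertion cost between consecutive stops i–j is d(i,T) + d(T,j) − d(i,j):
  between W and H: 14 + 19 − 5 = 28
  between H and J: 19 + 20 − 24 = 15
  between J and K: 20 + 17 − 15 = 22
  between K and W: 17 + 14 − 25 = 6
Cheapest insertion is between K and W, adding 6.
New total = 69 + 6 = 75.

Minimum extra distance: 6, inserting T between K and W.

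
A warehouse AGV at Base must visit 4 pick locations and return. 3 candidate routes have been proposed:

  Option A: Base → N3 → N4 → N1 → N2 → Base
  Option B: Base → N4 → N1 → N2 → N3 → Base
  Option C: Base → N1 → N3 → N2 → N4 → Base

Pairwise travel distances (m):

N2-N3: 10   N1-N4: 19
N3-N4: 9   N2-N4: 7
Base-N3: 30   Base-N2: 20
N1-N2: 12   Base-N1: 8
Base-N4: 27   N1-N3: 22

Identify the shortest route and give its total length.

Shortest is Option C, total 74 m.

Option A: 30 + 9 + 19 + 12 + 20 = 90
Option B: 27 + 19 + 12 + 10 + 30 = 98
Option C: 8 + 22 + 10 + 7 + 27 = 74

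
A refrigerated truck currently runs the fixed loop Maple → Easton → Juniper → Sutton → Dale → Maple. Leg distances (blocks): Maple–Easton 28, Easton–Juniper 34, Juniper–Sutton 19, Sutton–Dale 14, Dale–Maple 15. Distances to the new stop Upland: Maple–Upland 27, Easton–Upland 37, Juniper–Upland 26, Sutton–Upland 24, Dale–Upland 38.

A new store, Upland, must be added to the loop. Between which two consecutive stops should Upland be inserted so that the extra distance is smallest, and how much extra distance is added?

Insertion cost between consecutive stops i–j is d(i,Upland) + d(Upland,j) − d(i,j):
  between Maple and Easton: 27 + 37 − 28 = 36
  between Easton and Juniper: 37 + 26 − 34 = 29
  between Juniper and Sutton: 26 + 24 − 19 = 31
  between Sutton and Dale: 24 + 38 − 14 = 48
  between Dale and Maple: 38 + 27 − 15 = 50
Cheapest insertion is between Easton and Juniper, adding 29.
New total = 110 + 29 = 139.

+29 blocks — insert Upland between Easton and Juniper.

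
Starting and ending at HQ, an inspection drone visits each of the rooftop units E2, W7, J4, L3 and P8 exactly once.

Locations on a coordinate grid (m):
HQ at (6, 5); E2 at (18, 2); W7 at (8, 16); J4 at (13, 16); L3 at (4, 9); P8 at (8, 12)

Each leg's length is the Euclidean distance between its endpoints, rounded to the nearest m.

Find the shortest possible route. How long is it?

With 5 stops there are 5!/2 = 60 distinct round trips (a route and its reverse cost the same).
HQ→E2→W7→J4→L3→P8→HQ: 12+17+5+11+5+7 = 57
HQ→E2→W7→J4→P8→L3→HQ: 12+17+5+6+5+4 = 49
HQ→E2→W7→L3→J4→P8→HQ: 12+17+8+11+6+7 = 61
HQ→E2→W7→L3→P8→J4→HQ: 12+17+8+5+6+13 = 61
HQ→E2→W7→P8→J4→L3→HQ: 12+17+4+6+11+4 = 54
HQ→E2→W7→P8→L3→J4→HQ: 12+17+4+5+11+13 = 62
HQ→E2→J4→W7→L3→P8→HQ: 12+15+5+8+5+7 = 52
HQ→E2→J4→W7→P8→L3→HQ: 12+15+5+4+5+4 = 45
HQ→E2→J4→L3→W7→P8→HQ: 12+15+11+8+4+7 = 57
HQ→E2→J4→L3→P8→W7→HQ: 12+15+11+5+4+11 = 58
HQ→E2→J4→P8→W7→L3→HQ: 12+15+6+4+8+4 = 49
HQ→E2→J4→P8→L3→W7→HQ: 12+15+6+5+8+11 = 57
HQ→E2→L3→W7→J4→P8→HQ: 12+16+8+5+6+7 = 54
HQ→E2→L3→W7→P8→J4→HQ: 12+16+8+4+6+13 = 59
… (46 more)
The minimum is 45.
One optimal route: HQ → E2 → J4 → W7 → P8 → L3 → HQ (or its reverse).

45 m — the shortest possible round trip.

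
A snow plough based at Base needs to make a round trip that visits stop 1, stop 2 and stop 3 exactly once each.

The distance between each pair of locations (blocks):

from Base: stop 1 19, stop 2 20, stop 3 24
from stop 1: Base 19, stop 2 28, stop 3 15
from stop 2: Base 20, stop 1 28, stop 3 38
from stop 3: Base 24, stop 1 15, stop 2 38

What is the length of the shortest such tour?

Minimum total distance: 87 blocks.

There are 3 distinct closed tours to check (reversals are equivalent).
Base→stop 1→stop 2→stop 3→Base: 19+28+38+24 = 109
Base→stop 1→stop 3→stop 2→Base: 19+15+38+20 = 92
Base→stop 2→stop 1→stop 3→Base: 20+28+15+24 = 87
The minimum is 87.
One optimal route: Base → stop 2 → stop 1 → stop 3 → Base (or its reverse).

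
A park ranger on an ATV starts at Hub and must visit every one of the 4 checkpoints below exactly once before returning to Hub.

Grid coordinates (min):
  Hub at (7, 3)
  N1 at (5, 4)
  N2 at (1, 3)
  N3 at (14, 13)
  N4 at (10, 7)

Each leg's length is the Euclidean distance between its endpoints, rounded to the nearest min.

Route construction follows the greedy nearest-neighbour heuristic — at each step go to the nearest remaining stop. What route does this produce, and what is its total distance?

Total distance 35 min via the nearest-neighbour route Hub → N1 → N2 → N4 → N3 → Hub.

At Hub the remaining stops are N1 2, N4 5, N2 6, N3 12; go to N1.
At N1 the remaining stops are N2 4, N4 6, N3 13; go to N2.
At N2 the remaining stops are N4 10, N3 16; go to N4.
At N4 the remaining stops are N3 7; go to N3.
Return N3→Hub: 12.
Total = 2 + 4 + 10 + 7 + 12 = 35.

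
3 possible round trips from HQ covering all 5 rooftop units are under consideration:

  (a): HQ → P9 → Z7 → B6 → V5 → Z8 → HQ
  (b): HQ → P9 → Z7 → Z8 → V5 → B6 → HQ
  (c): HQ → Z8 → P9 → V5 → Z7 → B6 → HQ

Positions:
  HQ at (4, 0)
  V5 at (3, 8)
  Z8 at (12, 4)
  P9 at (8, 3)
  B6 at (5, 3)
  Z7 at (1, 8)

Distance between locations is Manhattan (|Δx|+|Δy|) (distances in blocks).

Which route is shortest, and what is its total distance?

(a): 7 + 12 + 9 + 7 + 13 + 12 = 60
(b): 7 + 12 + 15 + 13 + 7 + 4 = 58
(c): 12 + 5 + 10 + 2 + 9 + 4 = 42

Shortest is (c), total 42 blocks.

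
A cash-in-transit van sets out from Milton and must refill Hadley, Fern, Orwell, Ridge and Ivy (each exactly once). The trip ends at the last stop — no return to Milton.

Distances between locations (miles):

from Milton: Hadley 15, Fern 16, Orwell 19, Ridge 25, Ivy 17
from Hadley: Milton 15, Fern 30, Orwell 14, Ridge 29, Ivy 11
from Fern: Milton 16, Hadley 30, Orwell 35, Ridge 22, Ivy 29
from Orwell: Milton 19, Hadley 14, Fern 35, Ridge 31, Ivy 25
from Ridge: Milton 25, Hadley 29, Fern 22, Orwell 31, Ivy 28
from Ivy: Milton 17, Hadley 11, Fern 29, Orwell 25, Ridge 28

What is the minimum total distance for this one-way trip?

There are 5! = 120 possible orderings.
Milton → Hadley → Fern → Orwell → Ridge → Ivy: 15+30+35+31+28 = 139
Milton → Hadley → Fern → Orwell → Ivy → Ridge: 15+30+35+25+28 = 133
Milton → Hadley → Fern → Ridge → Orwell → Ivy: 15+30+22+31+25 = 123
Milton → Hadley → Fern → Ridge → Ivy → Orwell: 15+30+22+28+25 = 120
Milton → Hadley → Fern → Ivy → Orwell → Ridge: 15+30+29+25+31 = 130
Milton → Hadley → Fern → Ivy → Ridge → Orwell: 15+30+29+28+31 = 133
Milton → Hadley → Orwell → Fern → Ridge → Ivy: 15+14+35+22+28 = 114
Milton → Hadley → Orwell → Fern → Ivy → Ridge: 15+14+35+29+28 = 121
Milton → Hadley → Orwell → Ridge → Fern → Ivy: 15+14+31+22+29 = 111
Milton → Hadley → Orwell → Ridge → Ivy → Fern: 15+14+31+28+29 = 117
Milton → Hadley → Orwell → Ivy → Fern → Ridge: 15+14+25+29+22 = 105
Milton → Hadley → Orwell → Ivy → Ridge → Fern: 15+14+25+28+22 = 104
Milton → Hadley → Ridge → Fern → Orwell → Ivy: 15+29+22+35+25 = 126
Milton → Hadley → Ridge → Fern → Ivy → Orwell: 15+29+22+29+25 = 120
… (106 more)
Milton → Fern → Ridge → Ivy → Hadley → Orwell: 16+22+28+11+14 = 91  ← best
The minimum is 91.
One shortest path: Milton → Fern → Ridge → Ivy → Hadley → Orwell.

91 miles — the minimum one-way total.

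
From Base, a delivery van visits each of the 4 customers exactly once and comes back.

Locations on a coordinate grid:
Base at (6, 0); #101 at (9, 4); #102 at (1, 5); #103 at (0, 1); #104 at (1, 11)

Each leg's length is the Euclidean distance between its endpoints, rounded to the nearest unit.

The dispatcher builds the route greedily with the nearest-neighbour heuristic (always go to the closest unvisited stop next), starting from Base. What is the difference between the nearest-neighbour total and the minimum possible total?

The nearest-neighbour route is 7 longer than optimal.

Base: #101=5, #103=6, #102=7, #104=12 ⇒ #101
#101: #102=8, #103=9, #104=11 ⇒ #102
#102: #103=4, #104=6 ⇒ #103
#103: #104=10 ⇒ #104
NN route Base → #101 → #102 → #103 → #104 → Base costs 39.
Optimal: Base → #101 → #104 → #102 → #103 → Base costs 32 (by enumerating all 12 distinct tours).
Excess = 39 − 32 = 7.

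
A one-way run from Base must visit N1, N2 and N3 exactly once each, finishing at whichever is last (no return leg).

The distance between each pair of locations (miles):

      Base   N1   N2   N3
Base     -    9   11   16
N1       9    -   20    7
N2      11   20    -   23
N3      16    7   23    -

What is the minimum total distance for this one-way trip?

There are 3! = 6 possible orderings.
Base→N1→N2→N3: 9+20+23 = 52
Base→N1→N3→N2: 9+7+23 = 39
Base→N2→N1→N3: 11+20+7 = 38
Base→N2→N3→N1: 11+23+7 = 41
Base→N3→N1→N2: 16+7+20 = 43
Base→N3→N2→N1: 16+23+20 = 59
The minimum is 38.
One shortest path: Base → N2 → N1 → N3.

Minimum one-way distance = 38 miles.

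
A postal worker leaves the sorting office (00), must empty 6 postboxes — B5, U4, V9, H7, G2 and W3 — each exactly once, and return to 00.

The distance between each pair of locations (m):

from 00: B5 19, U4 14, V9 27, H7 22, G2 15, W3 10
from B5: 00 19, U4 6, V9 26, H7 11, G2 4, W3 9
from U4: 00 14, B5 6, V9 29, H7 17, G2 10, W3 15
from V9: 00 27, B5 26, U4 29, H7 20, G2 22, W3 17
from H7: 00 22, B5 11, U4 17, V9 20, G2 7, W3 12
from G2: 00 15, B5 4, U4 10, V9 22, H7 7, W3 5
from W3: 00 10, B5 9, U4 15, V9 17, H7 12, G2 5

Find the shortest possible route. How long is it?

Minimum total distance: 78 m.

There are 360 distinct closed tours to check (reversals are equivalent).
00 → B5 → U4 → V9 → H7 → G2 → W3 → 00: 19+6+29+20+7+5+10 = 96
00 → B5 → U4 → V9 → H7 → W3 → G2 → 00: 19+6+29+20+12+5+15 = 106
00 → B5 → U4 → V9 → G2 → H7 → W3 → 00: 19+6+29+22+7+12+10 = 105
00 → B5 → U4 → V9 → G2 → W3 → H7 → 00: 19+6+29+22+5+12+22 = 115
00 → B5 → U4 → V9 → W3 → H7 → G2 → 00: 19+6+29+17+12+7+15 = 105
00 → B5 → U4 → V9 → W3 → G2 → H7 → 00: 19+6+29+17+5+7+22 = 105
00 → B5 → U4 → H7 → V9 → G2 → W3 → 00: 19+6+17+20+22+5+10 = 99
00 → B5 → U4 → H7 → V9 → W3 → G2 → 00: 19+6+17+20+17+5+15 = 99
… (352 more)
00 → U4 → B5 → G2 → H7 → V9 → W3 → 00: 14+6+4+7+20+17+10 = 78  ← best
The minimum is 78.
One optimal route: 00 → U4 → B5 → G2 → H7 → V9 → W3 → 00 (or its reverse).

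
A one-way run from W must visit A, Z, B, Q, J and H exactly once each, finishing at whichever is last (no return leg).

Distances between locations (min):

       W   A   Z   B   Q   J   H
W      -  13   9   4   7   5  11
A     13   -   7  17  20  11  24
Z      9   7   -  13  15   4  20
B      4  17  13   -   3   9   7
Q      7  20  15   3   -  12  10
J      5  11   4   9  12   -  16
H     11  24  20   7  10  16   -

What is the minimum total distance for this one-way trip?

44 min — the minimum one-way total.

There are 6! = 720 possible orderings.
W→A→Z→B→Q→J→H: 13+7+13+3+12+16 = 64
W→A→Z→B→Q→H→J: 13+7+13+3+10+16 = 62
W→A→Z→B→J→Q→H: 13+7+13+9+12+10 = 64
W→A→Z→B→J→H→Q: 13+7+13+9+16+10 = 68
W→A→Z→B→H→Q→J: 13+7+13+7+10+12 = 62
W→A→Z→B→H→J→Q: 13+7+13+7+16+12 = 68
W→A→Z→Q→B→J→H: 13+7+15+3+9+16 = 63
W→A→Z→Q→B→H→J: 13+7+15+3+7+16 = 61
… (712 more)
W→B→Q→H→J→Z→A: 4+3+10+16+4+7 = 44  ← best
The minimum is 44.
One shortest path: W → B → Q → H → J → Z → A.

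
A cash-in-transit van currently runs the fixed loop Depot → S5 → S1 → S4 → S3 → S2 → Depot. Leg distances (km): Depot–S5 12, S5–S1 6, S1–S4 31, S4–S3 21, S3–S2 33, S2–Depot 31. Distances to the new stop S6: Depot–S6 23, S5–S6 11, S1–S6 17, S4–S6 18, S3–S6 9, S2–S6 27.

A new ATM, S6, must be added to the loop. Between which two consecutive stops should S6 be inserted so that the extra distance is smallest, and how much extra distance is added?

Insertion cost between consecutive stops i–j is d(i,S6) + d(S6,j) − d(i,j):
  between Depot and S5: 23 + 11 − 12 = 22
  between S5 and S1: 11 + 17 − 6 = 22
  between S1 and S4: 17 + 18 − 31 = 4
  between S4 and S3: 18 + 9 − 21 = 6
  between S3 and S2: 9 + 27 − 33 = 3
  between S2 and Depot: 27 + 23 − 31 = 19
Cheapest insertion is between S3 and S2, adding 3.
New total = 134 + 3 = 137.

+3 km — insert S6 between S3 and S2.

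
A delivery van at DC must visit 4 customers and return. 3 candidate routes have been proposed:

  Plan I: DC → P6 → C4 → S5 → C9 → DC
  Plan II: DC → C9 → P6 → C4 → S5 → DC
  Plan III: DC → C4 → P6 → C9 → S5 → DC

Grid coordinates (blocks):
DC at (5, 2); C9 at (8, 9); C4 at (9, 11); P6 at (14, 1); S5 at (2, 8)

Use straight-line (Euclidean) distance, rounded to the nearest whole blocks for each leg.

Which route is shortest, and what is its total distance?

Plan I: 9 + 11 + 8 + 6 + 8 = 42
Plan II: 8 + 10 + 11 + 8 + 7 = 44
Plan III: 10 + 11 + 10 + 6 + 7 = 44

Shortest is Plan I, total 42 blocks.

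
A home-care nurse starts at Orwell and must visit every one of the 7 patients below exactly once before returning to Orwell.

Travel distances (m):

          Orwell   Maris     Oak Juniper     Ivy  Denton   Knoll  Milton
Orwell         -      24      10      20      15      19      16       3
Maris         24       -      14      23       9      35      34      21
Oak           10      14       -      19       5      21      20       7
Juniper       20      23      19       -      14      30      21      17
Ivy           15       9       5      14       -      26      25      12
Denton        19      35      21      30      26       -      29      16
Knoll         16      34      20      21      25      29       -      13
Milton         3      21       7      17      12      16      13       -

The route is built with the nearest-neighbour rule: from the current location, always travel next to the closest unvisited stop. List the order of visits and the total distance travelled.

116 m along Orwell → Milton → Oak → Ivy → Maris → Juniper → Knoll → Denton → Orwell.

Orwell → [Milton:3 / Oak:10 / Ivy:15 / Knoll:16 / Denton:19 / Juniper:20 / Maris:24] → Milton (3)
Milton → [Oak:7 / Ivy:12 / Knoll:13 / Denton:16 / Juniper:17 / Maris:21] → Oak (7)
Oak → [Ivy:5 / Maris:14 / Juniper:19 / Knoll:20 / Denton:21] → Ivy (5)
Ivy → [Maris:9 / Juniper:14 / Knoll:25 / Denton:26] → Maris (9)
Maris → [Juniper:23 / Knoll:34 / Denton:35] → Juniper (23)
Juniper → [Knoll:21 / Denton:30] → Knoll (21)
Knoll → [Denton:29] → Denton (29)
Return Denton→Orwell: 19.
Total = 3 + 7 + 5 + 9 + 23 + 21 + 29 + 19 = 116.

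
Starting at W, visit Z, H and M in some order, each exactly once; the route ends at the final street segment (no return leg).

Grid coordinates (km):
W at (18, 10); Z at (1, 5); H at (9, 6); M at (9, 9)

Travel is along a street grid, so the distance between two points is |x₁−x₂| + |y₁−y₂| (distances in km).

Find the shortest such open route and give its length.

There are 3! = 6 possible orderings.
W - Z - H - M: 22+9+3 = 34
W - Z - M - H: 22+12+3 = 37
W - H - Z - M: 13+9+12 = 34
W - H - M - Z: 13+3+12 = 28
W - M - Z - H: 10+12+9 = 31
W - M - H - Z: 10+3+9 = 22
The minimum is 22.
One shortest path: W → M → H → Z.

Minimum one-way distance = 22 km.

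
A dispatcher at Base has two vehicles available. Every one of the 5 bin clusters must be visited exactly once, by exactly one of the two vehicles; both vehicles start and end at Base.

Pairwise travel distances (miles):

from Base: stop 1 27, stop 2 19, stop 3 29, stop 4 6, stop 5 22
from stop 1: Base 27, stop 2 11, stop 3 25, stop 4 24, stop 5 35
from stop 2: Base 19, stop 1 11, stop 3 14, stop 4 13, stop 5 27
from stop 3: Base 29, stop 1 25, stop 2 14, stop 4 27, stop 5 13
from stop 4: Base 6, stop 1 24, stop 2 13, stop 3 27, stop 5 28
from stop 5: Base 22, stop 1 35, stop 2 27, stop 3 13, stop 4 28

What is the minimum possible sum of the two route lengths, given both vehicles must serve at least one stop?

Try each way of splitting the stops between the two vehicles (each non-empty) and, for each split, find the best tour for each vehicle:
  {stop 1} + {stop 2, stop 3, stop 4, stop 5}: 54 + 68 = 122
  {stop 2} + {stop 1, stop 3, stop 4, stop 5}: 38 + 90 = 128
  {stop 1, stop 2} + {stop 3, stop 4, stop 5}: 57 + 68 = 125
  {stop 3} + {stop 1, stop 2, stop 4, stop 5}: 58 + 87 = 145
  {stop 1, stop 3} + {stop 2, stop 4, stop 5}: 81 + 68 = 149
  {stop 2, stop 3} + {stop 1, stop 4, stop 5}: 62 + 87 = 149
  … (15 splits in total)
  {stop 4} + {stop 1, stop 2, stop 3, stop 5}: 12 + 87 = 99  ← best
Best: vehicle 1 Base → stop 4 → Base = 12; vehicle 2 Base → stop 1 → stop 2 → stop 3 → stop 5 → Base = 87; combined 99.

Minimum combined distance: 99 miles.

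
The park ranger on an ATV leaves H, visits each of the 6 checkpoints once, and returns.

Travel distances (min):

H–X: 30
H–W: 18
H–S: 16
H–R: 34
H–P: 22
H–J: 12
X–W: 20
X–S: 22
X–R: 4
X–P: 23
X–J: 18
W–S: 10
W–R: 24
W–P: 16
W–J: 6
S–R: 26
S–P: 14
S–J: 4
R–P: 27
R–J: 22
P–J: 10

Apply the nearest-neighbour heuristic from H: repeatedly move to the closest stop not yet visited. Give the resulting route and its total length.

At H the remaining stops are J 12, S 16, W 18, P 22, X 30, R 34; go to J.
At J the remaining stops are S 4, W 6, P 10, X 18, R 22; go to S.
At S the remaining stops are W 10, P 14, X 22, R 26; go to W.
At W the remaining stops are P 16, X 20, R 24; go to P.
At P the remaining stops are X 23, R 27; go to X.
At X the remaining stops are R 4; go to R.
Return R→H: 34.
Total = 12 + 4 + 10 + 16 + 23 + 4 + 34 = 103.

Total distance 103 min via the nearest-neighbour route H → J → S → W → P → X → R → H.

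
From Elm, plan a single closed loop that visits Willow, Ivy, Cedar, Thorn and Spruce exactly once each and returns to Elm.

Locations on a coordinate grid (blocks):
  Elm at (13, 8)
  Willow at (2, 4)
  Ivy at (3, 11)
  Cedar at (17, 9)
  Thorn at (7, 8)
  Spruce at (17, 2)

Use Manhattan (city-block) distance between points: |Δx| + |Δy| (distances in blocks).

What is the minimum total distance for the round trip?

50 blocks — the shortest possible round trip.

Elm→Willow→Ivy→Cedar→Thorn→Spruce→Elm: 15+8+16+11+16+10 = 76
Elm→Willow→Ivy→Cedar→Spruce→Thorn→Elm: 15+8+16+7+16+6 = 68
Elm→Willow→Ivy→Thorn→Cedar→Spruce→Elm: 15+8+7+11+7+10 = 58
Elm→Willow→Ivy→Thorn→Spruce→Cedar→Elm: 15+8+7+16+7+5 = 58
Elm→Willow→Ivy→Spruce→Cedar→Thorn→Elm: 15+8+23+7+11+6 = 70
Elm→Willow→Ivy→Spruce→Thorn→Cedar→Elm: 15+8+23+16+11+5 = 78
Elm→Willow→Cedar→Ivy→Thorn→Spruce→Elm: 15+20+16+7+16+10 = 84
Elm→Willow→Cedar→Ivy→Spruce→Thorn→Elm: 15+20+16+23+16+6 = 96
Elm→Willow→Cedar→Thorn→Ivy→Spruce→Elm: 15+20+11+7+23+10 = 86
Elm→Willow→Cedar→Thorn→Spruce→Ivy→Elm: 15+20+11+16+23+13 = 98
Elm→Willow→Cedar→Spruce→Ivy→Thorn→Elm: 15+20+7+23+7+6 = 78
Elm→Willow→Cedar→Spruce→Thorn→Ivy→Elm: 15+20+7+16+7+13 = 78
Elm→Willow→Thorn→Ivy→Cedar→Spruce→Elm: 15+9+7+16+7+10 = 64
Elm→Willow→Thorn→Ivy→Spruce→Cedar→Elm: 15+9+7+23+7+5 = 66
… (46 more)
Elm→Cedar→Spruce→Willow→Ivy→Thorn→Elm: 5+7+17+8+7+6 = 50  ← best
The minimum is 50.
One optimal route: Elm → Cedar → Spruce → Willow → Ivy → Thorn → Elm (or its reverse).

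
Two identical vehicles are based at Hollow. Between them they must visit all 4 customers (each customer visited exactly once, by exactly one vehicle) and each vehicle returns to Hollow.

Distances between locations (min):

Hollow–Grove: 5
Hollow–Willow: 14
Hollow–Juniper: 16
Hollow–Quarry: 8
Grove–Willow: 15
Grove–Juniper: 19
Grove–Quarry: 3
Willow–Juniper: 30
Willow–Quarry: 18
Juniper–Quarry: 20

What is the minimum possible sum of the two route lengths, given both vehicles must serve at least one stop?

Minimum combined distance: 72 min.

Check every non-empty split of the stops between the two vehicles; for each half take its own optimal tour:
  {Grove} + {Willow, Juniper, Quarry}: 10 + 68 = 78
  {Willow} + {Grove, Juniper, Quarry}: 28 + 44 = 72
  {Grove, Willow} + {Juniper, Quarry}: 34 + 44 = 78
  {Juniper} + {Grove, Willow, Quarry}: 32 + 40 = 72
  {Grove, Juniper} + {Willow, Quarry}: 40 + 40 = 80
  {Willow, Juniper} + {Grove, Quarry}: 60 + 16 = 76
  … (7 splits in total)
Best: vehicle 1 Hollow → Willow → Hollow = 28; vehicle 2 Hollow → Grove → Quarry → Juniper → Hollow = 44; combined 72.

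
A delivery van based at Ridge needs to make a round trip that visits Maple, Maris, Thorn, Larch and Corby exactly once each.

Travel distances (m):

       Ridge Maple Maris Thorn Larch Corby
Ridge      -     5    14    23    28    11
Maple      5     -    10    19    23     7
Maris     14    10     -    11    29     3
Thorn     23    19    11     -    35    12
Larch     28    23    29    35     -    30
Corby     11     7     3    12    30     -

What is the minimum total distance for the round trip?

There are 60 distinct closed tours to check (reversals are equivalent).
Ridge → Maple → Maris → Thorn → Larch → Corby → Ridge: 5+10+11+35+30+11 = 102
Ridge → Maple → Maris → Thorn → Corby → Larch → Ridge: 5+10+11+12+30+28 = 96
Ridge → Maple → Maris → Larch → Thorn → Corby → Ridge: 5+10+29+35+12+11 = 102
Ridge → Maple → Maris → Larch → Corby → Thorn → Ridge: 5+10+29+30+12+23 = 109
Ridge → Maple → Maris → Corby → Thorn → Larch → Ridge: 5+10+3+12+35+28 = 93
Ridge → Maple → Maris → Corby → Larch → Thorn → Ridge: 5+10+3+30+35+23 = 106
Ridge → Maple → Thorn → Maris → Larch → Corby → Ridge: 5+19+11+29+30+11 = 105
Ridge → Maple → Thorn → Maris → Corby → Larch → Ridge: 5+19+11+3+30+28 = 96
Ridge → Maple → Thorn → Larch → Maris → Corby → Ridge: 5+19+35+29+3+11 = 102
Ridge → Maple → Thorn → Larch → Corby → Maris → Ridge: 5+19+35+30+3+14 = 106
Ridge → Maple → Thorn → Corby → Maris → Larch → Ridge: 5+19+12+3+29+28 = 96
Ridge → Maple → Thorn → Corby → Larch → Maris → Ridge: 5+19+12+30+29+14 = 109
Ridge → Maple → Larch → Maris → Thorn → Corby → Ridge: 5+23+29+11+12+11 = 91
Ridge → Maple → Larch → Maris → Corby → Thorn → Ridge: 5+23+29+3+12+23 = 95
… (46 more)
Ridge → Maple → Larch → Thorn → Maris → Corby → Ridge: 5+23+35+11+3+11 = 88  ← best
The minimum is 88.
One optimal route: Ridge → Maple → Larch → Thorn → Maris → Corby → Ridge (or its reverse).

88 m — the shortest possible round trip.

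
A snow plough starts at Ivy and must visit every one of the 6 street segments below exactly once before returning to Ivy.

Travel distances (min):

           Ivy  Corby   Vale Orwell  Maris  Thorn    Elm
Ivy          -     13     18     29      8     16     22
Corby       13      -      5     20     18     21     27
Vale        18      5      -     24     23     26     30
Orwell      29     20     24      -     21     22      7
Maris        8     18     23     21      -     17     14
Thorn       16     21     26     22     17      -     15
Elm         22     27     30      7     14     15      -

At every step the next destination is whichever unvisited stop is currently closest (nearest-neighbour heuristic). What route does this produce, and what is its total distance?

At Ivy the remaining stops are Maris 8, Corby 13, Thorn 16, Vale 18, Elm 22, Orwell 29; go to Maris.
At Maris the remaining stops are Elm 14, Thorn 17, Corby 18, Orwell 21, Vale 23; go to Elm.
At Elm the remaining stops are Orwell 7, Thorn 15, Corby 27, Vale 30; go to Orwell.
At Orwell the remaining stops are Corby 20, Thorn 22, Vale 24; go to Corby.
At Corby the remaining stops are Vale 5, Thorn 21; go to Vale.
At Vale the remaining stops are Thorn 26; go to Thorn.
Return Thorn→Ivy: 16.
Total = 8 + 14 + 7 + 20 + 5 + 26 + 16 = 96.

Nearest-neighbour total = 96 min; route Ivy → Maris → Elm → Orwell → Corby → Vale → Thorn → Ivy.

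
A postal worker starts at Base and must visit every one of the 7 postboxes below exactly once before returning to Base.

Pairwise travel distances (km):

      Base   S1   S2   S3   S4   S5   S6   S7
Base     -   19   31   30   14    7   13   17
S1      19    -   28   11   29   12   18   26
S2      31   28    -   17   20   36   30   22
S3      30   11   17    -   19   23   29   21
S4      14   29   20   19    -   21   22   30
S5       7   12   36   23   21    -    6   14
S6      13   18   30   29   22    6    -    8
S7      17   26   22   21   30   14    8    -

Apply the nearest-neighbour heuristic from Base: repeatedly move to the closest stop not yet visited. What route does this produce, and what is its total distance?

Nearest-neighbour total = 115 km; route Base → S5 → S6 → S7 → S3 → S1 → S2 → S4 → Base.

At Base the remaining stops are S5 7, S6 13, S4 14, S7 17, S1 19, S3 30, S2 31; go to S5.
At S5 the remaining stops are S6 6, S1 12, S7 14, S4 21, S3 23, S2 36; go to S6.
At S6 the remaining stops are S7 8, S1 18, S4 22, S3 29, S2 30; go to S7.
At S7 the remaining stops are S3 21, S2 22, S1 26, S4 30; go to S3.
At S3 the remaining stops are S1 11, S2 17, S4 19; go to S1.
At S1 the remaining stops are S2 28, S4 29; go to S2.
At S2 the remaining stops are S4 20; go to S4.
Return S4→Base: 14.
Total = 7 + 6 + 8 + 21 + 11 + 28 + 20 + 14 = 115.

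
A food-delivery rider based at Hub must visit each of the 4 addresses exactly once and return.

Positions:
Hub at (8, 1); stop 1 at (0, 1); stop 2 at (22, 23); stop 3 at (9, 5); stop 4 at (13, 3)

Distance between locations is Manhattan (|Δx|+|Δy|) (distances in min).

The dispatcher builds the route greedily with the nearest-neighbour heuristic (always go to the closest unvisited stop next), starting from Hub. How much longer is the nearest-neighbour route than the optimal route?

From Hub: stop 3=5, stop 4=7, stop 1=8, stop 2=36 → choose stop 3 (5).
From stop 3: stop 4=6, stop 1=13, stop 2=31 → choose stop 4 (6).
From stop 4: stop 1=15, stop 2=29 → choose stop 1 (15).
From stop 1: stop 2=44 → choose stop 2 (44).
NN route Hub → stop 3 → stop 4 → stop 1 → stop 2 → Hub costs 106.
Optimal: Hub → stop 1 → stop 3 → stop 2 → stop 4 → Hub costs 88 (by enumerating all 12 distinct tours).
Excess = 106 − 88 = 18.

The nearest-neighbour route is 18 min longer than optimal.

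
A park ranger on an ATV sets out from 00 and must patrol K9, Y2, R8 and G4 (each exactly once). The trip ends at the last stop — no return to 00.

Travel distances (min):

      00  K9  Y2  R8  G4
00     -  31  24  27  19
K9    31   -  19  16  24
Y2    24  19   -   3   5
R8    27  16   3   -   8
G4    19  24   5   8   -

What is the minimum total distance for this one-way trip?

Minimum one-way distance = 43 min.

There are 4! = 24 possible orderings.
00 - K9 - Y2 - R8 - G4: 31+19+3+8 = 61
00 - K9 - Y2 - G4 - R8: 31+19+5+8 = 63
00 - K9 - R8 - Y2 - G4: 31+16+3+5 = 55
00 - K9 - R8 - G4 - Y2: 31+16+8+5 = 60
00 - K9 - G4 - Y2 - R8: 31+24+5+3 = 63
00 - K9 - G4 - R8 - Y2: 31+24+8+3 = 66
00 - Y2 - K9 - R8 - G4: 24+19+16+8 = 67
00 - Y2 - K9 - G4 - R8: 24+19+24+8 = 75
00 - Y2 - R8 - K9 - G4: 24+3+16+24 = 67
00 - Y2 - R8 - G4 - K9: 24+3+8+24 = 59
00 - Y2 - G4 - K9 - R8: 24+5+24+16 = 69
00 - Y2 - G4 - R8 - K9: 24+5+8+16 = 53
00 - R8 - K9 - Y2 - G4: 27+16+19+5 = 67
00 - R8 - K9 - G4 - Y2: 27+16+24+5 = 72
… (10 more)
00 - G4 - Y2 - R8 - K9: 19+5+3+16 = 43  ← best
The minimum is 43.
One shortest path: 00 → G4 → Y2 → R8 → K9.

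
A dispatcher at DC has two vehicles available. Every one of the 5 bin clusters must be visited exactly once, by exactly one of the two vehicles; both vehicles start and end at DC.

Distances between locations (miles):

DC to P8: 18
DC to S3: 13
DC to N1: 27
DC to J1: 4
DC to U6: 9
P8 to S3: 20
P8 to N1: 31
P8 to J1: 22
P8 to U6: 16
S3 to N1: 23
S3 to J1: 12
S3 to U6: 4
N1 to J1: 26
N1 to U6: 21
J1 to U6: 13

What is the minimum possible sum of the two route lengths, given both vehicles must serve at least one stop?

Minimum combined distance: 93 miles.

Check every non-empty split of the stops between the two vehicles; for each half take its own optimal tour:
  {P8} + {S3, N1, J1, U6}: 36 + 66 = 102
  {S3} + {P8, N1, J1, U6}: 26 + 85 = 111
  {P8, S3} + {N1, J1, U6}: 51 + 60 = 111
  {N1} + {P8, S3, J1, U6}: 54 + 54 = 108
  {P8, N1} + {S3, J1, U6}: 76 + 29 = 105
  {S3, N1} + {P8, J1, U6}: 63 + 51 = 114
  … (15 splits in total)
  {J1} + {P8, S3, N1, U6}: 8 + 85 = 93  ← best
Best: vehicle 1 DC → J1 → DC = 8; vehicle 2 DC → P8 → N1 → S3 → U6 → DC = 85; combined 93.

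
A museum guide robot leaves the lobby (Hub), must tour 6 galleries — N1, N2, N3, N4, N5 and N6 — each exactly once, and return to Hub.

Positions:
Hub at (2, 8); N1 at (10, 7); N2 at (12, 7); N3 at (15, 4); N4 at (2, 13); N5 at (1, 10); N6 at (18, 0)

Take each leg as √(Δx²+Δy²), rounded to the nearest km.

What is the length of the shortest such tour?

There are 360 distinct closed tours to check (reversals are equivalent).
Hub - N1 - N2 - N3 - N4 - N5 - N6 - Hub: 8+2+4+16+3+20+18 = 71
Hub - N1 - N2 - N3 - N4 - N6 - N5 - Hub: 8+2+4+16+21+20+2 = 73
Hub - N1 - N2 - N3 - N5 - N4 - N6 - Hub: 8+2+4+15+3+21+18 = 71
Hub - N1 - N2 - N3 - N5 - N6 - N4 - Hub: 8+2+4+15+20+21+5 = 75
Hub - N1 - N2 - N3 - N6 - N4 - N5 - Hub: 8+2+4+5+21+3+2 = 45
Hub - N1 - N2 - N3 - N6 - N5 - N4 - Hub: 8+2+4+5+20+3+5 = 47
Hub - N1 - N2 - N4 - N3 - N5 - N6 - Hub: 8+2+12+16+15+20+18 = 91
Hub - N1 - N2 - N4 - N3 - N6 - N5 - Hub: 8+2+12+16+5+20+2 = 65
… (352 more)
Hub - N5 - N4 - N1 - N2 - N3 - N6 - Hub: 2+3+10+2+4+5+18 = 44  ← best
The minimum is 44.
One optimal route: Hub → N5 → N4 → N1 → N2 → N3 → N6 → Hub (or its reverse).

44 km — the shortest possible round trip.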